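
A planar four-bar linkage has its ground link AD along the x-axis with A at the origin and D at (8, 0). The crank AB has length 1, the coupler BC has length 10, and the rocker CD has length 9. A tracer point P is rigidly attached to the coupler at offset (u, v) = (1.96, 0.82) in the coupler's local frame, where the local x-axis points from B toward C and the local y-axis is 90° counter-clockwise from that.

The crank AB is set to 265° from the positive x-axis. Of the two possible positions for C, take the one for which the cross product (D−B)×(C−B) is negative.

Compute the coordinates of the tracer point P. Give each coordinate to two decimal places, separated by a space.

1.78 -2.02

A=(0,0), D=(8.00,0)
B = A + 1.00·(cos265°, sin265°) = (-0.0872, -0.9962)
|BD| = 8.1483
circle(B,10.00) ∩ circle(D,9.00): a=5.2400, h=8.5172
  candidates: C₊=(4.0723,8.0977) cross=69.400; C₋=(6.1549,-8.8088) cross=-69.400
  mode - wants cross < 0 → take C=(6.1549,-8.8088) (cross=-69.400)
ex = (C−B)/|BC| = (0.6242,-0.7813); ey = (0.7813,0.6242)
P = B + 1.96·ex + 0.82·ey = (1.7769,-2.0156)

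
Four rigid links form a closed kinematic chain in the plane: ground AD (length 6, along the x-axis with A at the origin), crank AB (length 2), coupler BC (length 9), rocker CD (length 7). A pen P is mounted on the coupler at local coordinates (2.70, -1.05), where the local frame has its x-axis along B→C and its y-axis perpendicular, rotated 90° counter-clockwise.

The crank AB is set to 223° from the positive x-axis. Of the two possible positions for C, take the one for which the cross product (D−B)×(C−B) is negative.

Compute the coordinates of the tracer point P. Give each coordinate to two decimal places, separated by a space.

A=(0,0), D=(6.00,0)
B = A + 2.00·(cos223°, sin223°) = (-1.4627, -1.3640)
|BD| = 7.5863
circle(B,9.00) ∩ circle(D,7.00): a=5.9022, h=6.7944
  candidates: C₊=(3.1217,6.3809) cross=51.545; C₋=(5.5649,-6.9865) cross=-51.545
  mode - wants cross < 0 → take C=(5.5649,-6.9865) (cross=-51.545)
ex = (C−B)/|BC| = (0.7808,-0.6247); ey = (0.6247,0.7808)
P = B + 2.70·ex + -1.05·ey = (-0.0104,-3.8706)

-0.01 -3.87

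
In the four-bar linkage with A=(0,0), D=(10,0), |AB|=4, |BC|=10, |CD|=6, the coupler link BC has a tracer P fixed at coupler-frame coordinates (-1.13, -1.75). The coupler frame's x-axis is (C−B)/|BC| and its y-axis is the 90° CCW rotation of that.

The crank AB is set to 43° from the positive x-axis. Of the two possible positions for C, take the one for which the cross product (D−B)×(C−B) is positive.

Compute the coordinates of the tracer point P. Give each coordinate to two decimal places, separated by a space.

A=(0,0), D=(10.00,0)
B = A + 4.00·(cos43°, sin43°) = (2.9254, 2.7280)
|BD| = 7.5823
circle(B,10.00) ∩ circle(D,6.00): a=8.0115, h=5.9846
  candidates: C₊=(12.5536,5.4295) cross=45.377; C₋=(8.2473,-5.7383) cross=-45.377
  mode + wants cross > 0 → take C=(12.5536,5.4295) (cross=45.377)
ex = (C−B)/|BC| = (0.9628,0.2701); ey = (-0.2701,0.9628)
P = B + -1.13·ex + -1.75·ey = (2.3102,0.7378)

2.31 0.74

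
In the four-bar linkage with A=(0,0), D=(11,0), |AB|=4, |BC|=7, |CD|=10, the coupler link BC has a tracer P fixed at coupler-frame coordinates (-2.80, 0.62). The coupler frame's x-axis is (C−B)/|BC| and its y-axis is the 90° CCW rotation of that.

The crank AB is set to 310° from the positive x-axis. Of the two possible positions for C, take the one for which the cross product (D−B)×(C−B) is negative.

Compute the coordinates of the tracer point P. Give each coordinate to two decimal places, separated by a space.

1.54 -0.39

A=(0,0), D=(11.00,0)
B = A + 4.00·(cos310°, sin310°) = (2.5712, -3.0642)
|BD| = 8.9685
circle(B,7.00) ∩ circle(D,10.00): a=1.6410, h=6.8049
  candidates: C₊=(1.7884,3.8919) cross=61.030; C₋=(6.4384,-8.8990) cross=-61.030
  mode - wants cross < 0 → take C=(6.4384,-8.8990) (cross=-61.030)
ex = (C−B)/|BC| = (0.5525,-0.8335); ey = (0.8335,0.5525)
P = B + -2.80·ex + 0.62·ey = (1.5411,-0.3877)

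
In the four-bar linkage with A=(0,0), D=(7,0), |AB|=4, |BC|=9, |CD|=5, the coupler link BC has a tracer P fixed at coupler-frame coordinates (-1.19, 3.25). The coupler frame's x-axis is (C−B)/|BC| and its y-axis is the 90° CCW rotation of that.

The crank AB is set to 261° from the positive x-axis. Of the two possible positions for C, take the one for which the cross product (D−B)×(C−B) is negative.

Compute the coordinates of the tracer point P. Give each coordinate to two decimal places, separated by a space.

-1.50 -0.60

A=(0,0), D=(7.00,0)
B = A + 4.00·(cos261°, sin261°) = (-0.6257, -3.9508)
|BD| = 8.5884
circle(B,9.00) ∩ circle(D,5.00): a=7.5544, h=4.8919
  candidates: C₊=(3.8316,3.8680) cross=42.014; C₋=(8.3323,-4.8192) cross=-42.014
  mode - wants cross < 0 → take C=(8.3323,-4.8192) (cross=-42.014)
ex = (C−B)/|BC| = (0.9953,-0.0965); ey = (0.0965,0.9953)
P = B + -1.19·ex + 3.25·ey = (-1.4966,-0.6011)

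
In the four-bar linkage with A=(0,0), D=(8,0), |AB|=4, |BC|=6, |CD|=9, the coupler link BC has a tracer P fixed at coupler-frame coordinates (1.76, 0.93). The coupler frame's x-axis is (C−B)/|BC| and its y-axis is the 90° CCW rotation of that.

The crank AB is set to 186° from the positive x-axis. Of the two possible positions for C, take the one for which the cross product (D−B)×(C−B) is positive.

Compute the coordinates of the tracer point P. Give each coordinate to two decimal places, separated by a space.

A=(0,0), D=(8.00,0)
B = A + 4.00·(cos186°, sin186°) = (-3.9781, -0.4181)
|BD| = 11.9854
circle(B,6.00) ∩ circle(D,9.00): a=4.1154, h=4.3662
  candidates: C₊=(-0.0175,4.0890) cross=52.330; C₋=(0.2871,-4.6381) cross=-52.330
  mode + wants cross > 0 → take C=(-0.0175,4.0890) (cross=52.330)
ex = (C−B)/|BC| = (0.6601,0.7512); ey = (-0.7512,0.6601)
P = B + 1.76·ex + 0.93·ey = (-3.5149,1.5179)

-3.51 1.52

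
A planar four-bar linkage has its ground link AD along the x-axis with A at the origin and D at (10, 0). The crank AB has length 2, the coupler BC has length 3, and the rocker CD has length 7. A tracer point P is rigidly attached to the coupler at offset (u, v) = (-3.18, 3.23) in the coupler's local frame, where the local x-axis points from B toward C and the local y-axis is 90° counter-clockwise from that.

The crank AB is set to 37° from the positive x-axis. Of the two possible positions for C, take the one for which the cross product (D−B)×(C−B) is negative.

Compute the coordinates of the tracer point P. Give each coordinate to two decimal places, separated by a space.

2.74 5.59

A=(0,0), D=(10.00,0)
B = A + 2.00·(cos37°, sin37°) = (1.5973, 1.2036)
|BD| = 8.4885
circle(B,3.00) ∩ circle(D,7.00): a=1.8881, h=2.3313
  candidates: C₊=(3.7969,3.2437) cross=19.789; C₋=(3.1357,-1.3719) cross=-19.789
  mode - wants cross < 0 → take C=(3.1357,-1.3719) (cross=-19.789)
ex = (C−B)/|BC| = (0.5128,-0.8585); ey = (0.8585,0.5128)
P = B + -3.18·ex + 3.23·ey = (2.7394,5.5901)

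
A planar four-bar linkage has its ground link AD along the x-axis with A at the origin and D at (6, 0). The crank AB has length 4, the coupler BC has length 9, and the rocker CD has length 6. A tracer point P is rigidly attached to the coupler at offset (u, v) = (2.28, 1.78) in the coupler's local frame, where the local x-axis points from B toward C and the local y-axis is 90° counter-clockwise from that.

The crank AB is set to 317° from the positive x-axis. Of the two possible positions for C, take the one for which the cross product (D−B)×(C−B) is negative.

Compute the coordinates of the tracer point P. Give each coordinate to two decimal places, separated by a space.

A=(0,0), D=(6.00,0)
B = A + 4.00·(cos317°, sin317°) = (2.9254, -2.7280)
|BD| = 4.1104
circle(B,9.00) ∩ circle(D,6.00): a=7.5292, h=4.9307
  candidates: C₊=(5.2849,5.9572) cross=20.267; C₋=(11.8297,-1.4192) cross=-20.267
  mode - wants cross < 0 → take C=(11.8297,-1.4192) (cross=-20.267)
ex = (C−B)/|BC| = (0.9894,0.1454); ey = (-0.1454,0.9894)
P = B + 2.28·ex + 1.78·ey = (4.9223,-0.6354)

4.92 -0.64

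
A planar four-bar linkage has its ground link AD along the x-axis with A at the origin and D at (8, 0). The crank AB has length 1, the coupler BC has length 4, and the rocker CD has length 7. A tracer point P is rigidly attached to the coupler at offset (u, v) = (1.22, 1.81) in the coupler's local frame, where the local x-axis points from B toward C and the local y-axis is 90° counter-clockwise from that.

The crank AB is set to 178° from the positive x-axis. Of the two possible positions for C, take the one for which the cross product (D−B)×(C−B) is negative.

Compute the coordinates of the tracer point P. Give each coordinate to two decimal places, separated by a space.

A=(0,0), D=(8.00,0)
B = A + 1.00·(cos178°, sin178°) = (-0.9994, 0.0349)
|BD| = 8.9995
circle(B,4.00) ∩ circle(D,7.00): a=2.6663, h=2.9818
  candidates: C₊=(1.6784,3.0063) cross=26.834; C₋=(1.6553,-2.9572) cross=-26.834
  mode - wants cross < 0 → take C=(1.6553,-2.9572) (cross=-26.834)
ex = (C−B)/|BC| = (0.6637,-0.7480); ey = (0.7480,0.6637)
P = B + 1.22·ex + 1.81·ey = (1.1642,0.3236)

1.16 0.32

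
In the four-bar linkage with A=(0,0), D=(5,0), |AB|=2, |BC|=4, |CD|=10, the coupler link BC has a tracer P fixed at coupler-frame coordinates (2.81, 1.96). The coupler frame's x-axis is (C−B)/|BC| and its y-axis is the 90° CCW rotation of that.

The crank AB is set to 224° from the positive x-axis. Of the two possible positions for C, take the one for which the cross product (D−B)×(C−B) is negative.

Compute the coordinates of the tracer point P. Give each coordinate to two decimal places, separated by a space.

-1.64 -4.81

A=(0,0), D=(5.00,0)
B = A + 2.00·(cos224°, sin224°) = (-1.4387, -1.3893)
|BD| = 6.5869
circle(B,4.00) ∩ circle(D,10.00): a=-3.0829, h=2.5487
  candidates: C₊=(-4.9898,0.4518) cross=16.788; C₋=(-3.9146,-4.5309) cross=-16.788
  mode - wants cross < 0 → take C=(-3.9146,-4.5309) (cross=-16.788)
ex = (C−B)/|BC| = (-0.6190,-0.7854); ey = (0.7854,-0.6190)
P = B + 2.81·ex + 1.96·ey = (-1.6387,-4.8095)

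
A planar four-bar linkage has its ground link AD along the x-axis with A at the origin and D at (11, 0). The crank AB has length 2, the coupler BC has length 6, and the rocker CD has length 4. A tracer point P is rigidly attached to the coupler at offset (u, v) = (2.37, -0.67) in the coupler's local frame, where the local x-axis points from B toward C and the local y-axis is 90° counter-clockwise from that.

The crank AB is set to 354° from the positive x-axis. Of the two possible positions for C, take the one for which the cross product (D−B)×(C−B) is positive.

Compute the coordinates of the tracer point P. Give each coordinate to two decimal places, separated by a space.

A=(0,0), D=(11.00,0)
B = A + 2.00·(cos354°, sin354°) = (1.9890, -0.2091)
|BD| = 9.0134
circle(B,6.00) ∩ circle(D,4.00): a=5.6162, h=2.1116
  candidates: C₊=(7.5547,2.0322) cross=19.033; C₋=(7.6527,-2.1898) cross=-19.033
  mode + wants cross > 0 → take C=(7.5547,2.0322) (cross=19.033)
ex = (C−B)/|BC| = (0.9276,0.3735); ey = (-0.3735,0.9276)
P = B + 2.37·ex + -0.67·ey = (4.4378,0.0548)

4.44 0.05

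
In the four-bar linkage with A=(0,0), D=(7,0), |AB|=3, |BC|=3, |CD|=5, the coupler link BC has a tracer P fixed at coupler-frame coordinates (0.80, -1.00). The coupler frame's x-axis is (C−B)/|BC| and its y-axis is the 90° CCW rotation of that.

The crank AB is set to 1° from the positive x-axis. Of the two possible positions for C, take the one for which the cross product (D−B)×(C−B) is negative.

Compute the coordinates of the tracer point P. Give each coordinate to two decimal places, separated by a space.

A=(0,0), D=(7.00,0)
B = A + 3.00·(cos1°, sin1°) = (2.9995, 0.0524)
|BD| = 4.0008
circle(B,3.00) ∩ circle(D,5.00): a=0.0008, h=3.0000
  candidates: C₊=(3.0396,3.0521) cross=12.002; C₋=(2.9611,-2.9474) cross=-12.002
  mode - wants cross < 0 → take C=(2.9611,-2.9474) (cross=-12.002)
ex = (C−B)/|BC| = (-0.0128,-0.9999); ey = (0.9999,-0.0128)
P = B + 0.80·ex + -1.00·ey = (1.9894,-0.7348)

1.99 -0.73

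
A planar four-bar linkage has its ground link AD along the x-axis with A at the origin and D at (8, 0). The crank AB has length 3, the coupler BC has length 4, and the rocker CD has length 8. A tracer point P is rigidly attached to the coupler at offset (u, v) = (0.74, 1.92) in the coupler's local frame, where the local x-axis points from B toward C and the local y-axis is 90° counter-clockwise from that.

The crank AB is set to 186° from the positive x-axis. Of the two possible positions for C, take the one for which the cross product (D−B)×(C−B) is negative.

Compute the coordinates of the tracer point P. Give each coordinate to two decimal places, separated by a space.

A=(0,0), D=(8.00,0)
B = A + 3.00·(cos186°, sin186°) = (-2.9836, -0.3136)
|BD| = 10.9880
circle(B,4.00) ∩ circle(D,8.00): a=3.3098, h=2.2461
  candidates: C₊=(0.2608,2.0261) cross=24.680; C₋=(0.3890,-2.4643) cross=-24.680
  mode - wants cross < 0 → take C=(0.3890,-2.4643) (cross=-24.680)
ex = (C−B)/|BC| = (0.8431,-0.5377); ey = (0.5377,0.8431)
P = B + 0.74·ex + 1.92·ey = (-1.3273,0.9074)

-1.33 0.91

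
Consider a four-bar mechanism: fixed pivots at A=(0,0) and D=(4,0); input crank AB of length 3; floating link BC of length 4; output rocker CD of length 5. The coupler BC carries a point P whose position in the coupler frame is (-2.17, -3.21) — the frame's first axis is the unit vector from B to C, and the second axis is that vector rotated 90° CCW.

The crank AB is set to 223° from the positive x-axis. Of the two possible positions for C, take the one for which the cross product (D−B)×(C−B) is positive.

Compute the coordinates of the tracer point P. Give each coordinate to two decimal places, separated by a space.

A=(0,0), D=(4.00,0)
B = A + 3.00·(cos223°, sin223°) = (-2.1941, -2.0460)
|BD| = 6.5232
circle(B,4.00) ∩ circle(D,5.00): a=2.5718, h=3.0637
  candidates: C₊=(-0.7130,1.6697) cross=19.985; C₋=(1.2088,-4.1484) cross=-19.985
  mode + wants cross > 0 → take C=(-0.7130,1.6697) (cross=19.985)
ex = (C−B)/|BC| = (0.3703,0.9289); ey = (-0.9289,0.3703)
P = B + -2.17·ex + -3.21·ey = (-0.0157,-5.2503)

-0.02 -5.25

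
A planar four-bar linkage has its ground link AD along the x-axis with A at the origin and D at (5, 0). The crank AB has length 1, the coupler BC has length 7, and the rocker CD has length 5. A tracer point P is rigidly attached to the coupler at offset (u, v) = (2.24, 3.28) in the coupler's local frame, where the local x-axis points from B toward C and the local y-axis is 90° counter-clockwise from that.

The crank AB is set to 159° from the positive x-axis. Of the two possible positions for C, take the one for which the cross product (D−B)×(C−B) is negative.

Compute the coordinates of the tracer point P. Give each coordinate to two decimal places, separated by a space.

3.00 0.89

A=(0,0), D=(5.00,0)
B = A + 1.00·(cos159°, sin159°) = (-0.9336, 0.3584)
|BD| = 5.9444
circle(B,7.00) ∩ circle(D,5.00): a=4.9909, h=4.9082
  candidates: C₊=(4.3441,4.9568) cross=29.177; C₋=(3.7523,-4.8418) cross=-29.177
  mode - wants cross < 0 → take C=(3.7523,-4.8418) (cross=-29.177)
ex = (C−B)/|BC| = (0.6694,-0.7429); ey = (0.7429,0.6694)
P = B + 2.24·ex + 3.28·ey = (3.0026,0.8900)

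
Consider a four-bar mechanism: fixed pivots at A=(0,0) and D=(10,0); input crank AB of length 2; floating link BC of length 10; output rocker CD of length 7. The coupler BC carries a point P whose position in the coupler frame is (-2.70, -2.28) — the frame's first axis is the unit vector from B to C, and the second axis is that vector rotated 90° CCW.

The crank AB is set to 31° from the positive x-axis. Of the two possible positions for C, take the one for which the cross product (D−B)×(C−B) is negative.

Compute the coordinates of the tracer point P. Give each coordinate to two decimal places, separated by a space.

A=(0,0), D=(10.00,0)
B = A + 2.00·(cos31°, sin31°) = (1.7143, 1.0301)
|BD| = 8.3494
circle(B,10.00) ∩ circle(D,7.00): a=7.2288, h=6.9097
  candidates: C₊=(9.7404,6.9952) cross=57.692; C₋=(8.0355,-6.7187) cross=-57.692
  mode - wants cross < 0 → take C=(8.0355,-6.7187) (cross=-57.692)
ex = (C−B)/|BC| = (0.6321,-0.7749); ey = (0.7749,0.6321)
P = B + -2.70·ex + -2.28·ey = (-1.7591,1.6810)

-1.76 1.68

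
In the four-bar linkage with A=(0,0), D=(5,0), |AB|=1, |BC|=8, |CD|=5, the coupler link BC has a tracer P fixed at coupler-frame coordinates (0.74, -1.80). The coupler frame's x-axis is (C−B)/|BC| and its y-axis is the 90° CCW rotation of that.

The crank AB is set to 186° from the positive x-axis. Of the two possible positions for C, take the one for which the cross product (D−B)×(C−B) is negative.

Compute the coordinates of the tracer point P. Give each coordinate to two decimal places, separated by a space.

A=(0,0), D=(5.00,0)
B = A + 1.00·(cos186°, sin186°) = (-0.9945, -0.1045)
|BD| = 5.9954
circle(B,8.00) ∩ circle(D,5.00): a=6.2502, h=4.9935
  candidates: C₊=(5.1677,4.9972) cross=29.938; C₋=(5.3418,-4.9883) cross=-29.938
  mode - wants cross < 0 → take C=(5.3418,-4.9883) (cross=-29.938)
ex = (C−B)/|BC| = (0.7920,-0.6105); ey = (0.6105,0.7920)
P = B + 0.74·ex + -1.80·ey = (-1.5073,-1.9819)

-1.51 -1.98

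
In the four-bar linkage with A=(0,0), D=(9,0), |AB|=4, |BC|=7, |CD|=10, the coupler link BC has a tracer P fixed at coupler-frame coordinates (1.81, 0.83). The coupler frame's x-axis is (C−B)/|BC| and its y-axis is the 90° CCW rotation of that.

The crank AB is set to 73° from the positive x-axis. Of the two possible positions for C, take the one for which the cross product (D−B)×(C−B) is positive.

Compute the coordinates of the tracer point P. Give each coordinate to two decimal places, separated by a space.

1.62 5.76

A=(0,0), D=(9.00,0)
B = A + 4.00·(cos73°, sin73°) = (1.1695, 3.8252)
|BD| = 8.7149
circle(B,7.00) ∩ circle(D,10.00): a=1.4314, h=6.8521
  candidates: C₊=(5.4632,9.3537) cross=59.715; C₋=(-0.5519,-2.9598) cross=-59.715
  mode + wants cross > 0 → take C=(5.4632,9.3537) (cross=59.715)
ex = (C−B)/|BC| = (0.6134,0.7898); ey = (-0.7898,0.6134)
P = B + 1.81·ex + 0.83·ey = (1.6242,5.7638)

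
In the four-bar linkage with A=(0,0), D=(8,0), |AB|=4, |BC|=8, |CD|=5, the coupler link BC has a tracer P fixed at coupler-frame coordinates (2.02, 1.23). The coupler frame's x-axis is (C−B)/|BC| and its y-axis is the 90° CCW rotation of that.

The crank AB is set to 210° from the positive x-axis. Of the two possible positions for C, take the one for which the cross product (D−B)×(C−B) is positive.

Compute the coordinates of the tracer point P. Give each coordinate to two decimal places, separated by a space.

-2.34 0.08

A=(0,0), D=(8.00,0)
B = A + 4.00·(cos210°, sin210°) = (-3.4641, -2.0000)
|BD| = 11.6373
circle(B,8.00) ∩ circle(D,5.00): a=7.4943, h=2.7992
  candidates: C₊=(3.4376,2.0456) cross=32.576; C₋=(4.3998,-3.4696) cross=-32.576
  mode + wants cross > 0 → take C=(3.4376,2.0456) (cross=32.576)
ex = (C−B)/|BC| = (0.8627,0.5057); ey = (-0.5057,0.8627)
P = B + 2.02·ex + 1.23·ey = (-2.3434,0.0826)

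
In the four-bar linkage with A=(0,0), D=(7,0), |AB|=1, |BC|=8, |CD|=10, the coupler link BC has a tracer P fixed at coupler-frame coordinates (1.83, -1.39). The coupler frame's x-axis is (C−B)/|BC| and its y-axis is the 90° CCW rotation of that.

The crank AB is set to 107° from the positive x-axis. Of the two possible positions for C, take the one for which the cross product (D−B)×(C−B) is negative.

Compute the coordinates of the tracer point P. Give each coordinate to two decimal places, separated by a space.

-1.64 -0.91

A=(0,0), D=(7.00,0)
B = A + 1.00·(cos107°, sin107°) = (-0.2924, 0.9563)
|BD| = 7.3548
circle(B,8.00) ∩ circle(D,10.00): a=1.2300, h=7.9049
  candidates: C₊=(1.9550,8.6341) cross=58.139; C₋=(-0.1006,-7.0414) cross=-58.139
  mode - wants cross < 0 → take C=(-0.1006,-7.0414) (cross=-58.139)
ex = (C−B)/|BC| = (0.0240,-0.9997); ey = (0.9997,0.0240)
P = B + 1.83·ex + -1.39·ey = (-1.6381,-0.9065)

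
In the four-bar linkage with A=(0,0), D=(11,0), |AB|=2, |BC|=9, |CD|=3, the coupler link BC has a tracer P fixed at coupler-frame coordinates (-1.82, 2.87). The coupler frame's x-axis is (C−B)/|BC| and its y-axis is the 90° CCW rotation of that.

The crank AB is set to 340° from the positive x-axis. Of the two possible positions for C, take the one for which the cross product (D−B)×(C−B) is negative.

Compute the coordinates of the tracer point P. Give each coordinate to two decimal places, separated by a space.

0.85 2.55

A=(0,0), D=(11.00,0)
B = A + 2.00·(cos340°, sin340°) = (1.8794, -0.6840)
|BD| = 9.1462
circle(B,9.00) ∩ circle(D,3.00): a=8.5092, h=2.9316
  candidates: C₊=(10.1455,2.8757) cross=26.813; C₋=(10.5840,-2.9710) cross=-26.813
  mode - wants cross < 0 → take C=(10.5840,-2.9710) (cross=-26.813)
ex = (C−B)/|BC| = (0.9672,-0.2541); ey = (0.2541,0.9672)
P = B + -1.82·ex + 2.87·ey = (0.8484,2.5542)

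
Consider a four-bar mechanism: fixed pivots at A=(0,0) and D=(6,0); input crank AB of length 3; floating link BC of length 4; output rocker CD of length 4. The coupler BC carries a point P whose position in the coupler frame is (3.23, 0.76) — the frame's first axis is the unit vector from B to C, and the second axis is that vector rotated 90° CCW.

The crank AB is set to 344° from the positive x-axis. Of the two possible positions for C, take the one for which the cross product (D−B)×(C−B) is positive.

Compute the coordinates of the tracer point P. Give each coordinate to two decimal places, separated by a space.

A=(0,0), D=(6.00,0)
B = A + 3.00·(cos344°, sin344°) = (2.8838, -0.8269)
|BD| = 3.2241
circle(B,4.00) ∩ circle(D,4.00): a=1.6120, h=3.6608
  candidates: C₊=(3.5030,3.1249) cross=11.803; C₋=(5.3808,-3.9518) cross=-11.803
  mode + wants cross > 0 → take C=(3.5030,3.1249) (cross=11.803)
ex = (C−B)/|BC| = (0.1548,0.9879); ey = (-0.9879,0.1548)
P = B + 3.23·ex + 0.76·ey = (2.6329,2.4818)

2.63 2.48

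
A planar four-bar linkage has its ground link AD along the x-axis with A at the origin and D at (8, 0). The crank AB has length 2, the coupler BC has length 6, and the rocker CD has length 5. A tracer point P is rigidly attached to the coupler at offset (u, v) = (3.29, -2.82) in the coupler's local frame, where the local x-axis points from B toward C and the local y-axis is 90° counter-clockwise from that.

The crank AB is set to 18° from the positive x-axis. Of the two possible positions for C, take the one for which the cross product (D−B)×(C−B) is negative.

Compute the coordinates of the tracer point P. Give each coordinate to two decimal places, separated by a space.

1.52 -3.70

A=(0,0), D=(8.00,0)
B = A + 2.00·(cos18°, sin18°) = (1.9021, 0.6180)
|BD| = 6.1291
circle(B,6.00) ∩ circle(D,5.00): a=3.9619, h=4.5059
  candidates: C₊=(6.2982,4.7015) cross=27.617; C₋=(5.3895,-4.2644) cross=-27.617
  mode - wants cross < 0 → take C=(5.3895,-4.2644) (cross=-27.617)
ex = (C−B)/|BC| = (0.5812,-0.8137); ey = (0.8137,0.5812)
P = B + 3.29·ex + -2.82·ey = (1.5196,-3.6982)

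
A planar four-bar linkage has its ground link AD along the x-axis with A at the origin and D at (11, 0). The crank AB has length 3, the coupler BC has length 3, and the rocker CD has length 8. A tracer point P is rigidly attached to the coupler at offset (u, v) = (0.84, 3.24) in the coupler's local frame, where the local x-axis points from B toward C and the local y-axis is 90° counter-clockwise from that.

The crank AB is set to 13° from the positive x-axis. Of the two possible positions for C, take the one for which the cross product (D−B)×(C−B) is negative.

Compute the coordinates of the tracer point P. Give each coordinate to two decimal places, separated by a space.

A=(0,0), D=(11.00,0)
B = A + 3.00·(cos13°, sin13°) = (2.9231, 0.6749)
|BD| = 8.1050
circle(B,3.00) ∩ circle(D,8.00): a=0.6596, h=2.9266
  candidates: C₊=(3.8241,3.5364) cross=23.720; C₋=(3.3367,-2.2965) cross=-23.720
  mode - wants cross < 0 → take C=(3.3367,-2.2965) (cross=-23.720)
ex = (C−B)/|BC| = (0.1379,-0.9905); ey = (0.9905,0.1379)
P = B + 0.84·ex + 3.24·ey = (6.2480,0.2896)

6.25 0.29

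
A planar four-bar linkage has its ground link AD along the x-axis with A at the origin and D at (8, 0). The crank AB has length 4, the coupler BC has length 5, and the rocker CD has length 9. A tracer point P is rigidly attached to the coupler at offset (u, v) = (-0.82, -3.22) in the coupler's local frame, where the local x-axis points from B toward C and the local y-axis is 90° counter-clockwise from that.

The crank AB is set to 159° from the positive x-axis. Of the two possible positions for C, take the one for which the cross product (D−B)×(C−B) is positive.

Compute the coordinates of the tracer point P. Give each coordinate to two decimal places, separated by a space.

A=(0,0), D=(8.00,0)
B = A + 4.00·(cos159°, sin159°) = (-3.7343, 1.4335)
|BD| = 11.8216
circle(B,5.00) ∩ circle(D,9.00): a=3.5422, h=3.5288
  candidates: C₊=(0.2097,4.5067) cross=41.716; C₋=(-0.6461,-2.4988) cross=-41.716
  mode + wants cross > 0 → take C=(0.2097,4.5067) (cross=41.716)
ex = (C−B)/|BC| = (0.7888,0.6147); ey = (-0.6147,0.7888)
P = B + -0.82·ex + -3.22·ey = (-2.4020,-1.6105)

-2.40 -1.61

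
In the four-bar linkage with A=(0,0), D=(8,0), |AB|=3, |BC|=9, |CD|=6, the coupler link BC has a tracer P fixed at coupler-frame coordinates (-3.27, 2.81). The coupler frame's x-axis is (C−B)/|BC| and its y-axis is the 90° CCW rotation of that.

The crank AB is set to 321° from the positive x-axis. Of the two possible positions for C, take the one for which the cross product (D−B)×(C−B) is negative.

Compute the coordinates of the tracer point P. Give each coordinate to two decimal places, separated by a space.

A=(0,0), D=(8.00,0)
B = A + 3.00·(cos321°, sin321°) = (2.3314, -1.8880)
|BD| = 5.9747
circle(B,9.00) ∩ circle(D,6.00): a=6.7532, h=5.9493
  candidates: C₊=(6.8587,5.8905) cross=35.545; C₋=(10.6186,-5.3984) cross=-35.545
  mode - wants cross < 0 → take C=(10.6186,-5.3984) (cross=-35.545)
ex = (C−B)/|BC| = (0.9208,-0.3901); ey = (0.3901,0.9208)
P = B + -3.27·ex + 2.81·ey = (0.4165,1.9749)

0.42 1.97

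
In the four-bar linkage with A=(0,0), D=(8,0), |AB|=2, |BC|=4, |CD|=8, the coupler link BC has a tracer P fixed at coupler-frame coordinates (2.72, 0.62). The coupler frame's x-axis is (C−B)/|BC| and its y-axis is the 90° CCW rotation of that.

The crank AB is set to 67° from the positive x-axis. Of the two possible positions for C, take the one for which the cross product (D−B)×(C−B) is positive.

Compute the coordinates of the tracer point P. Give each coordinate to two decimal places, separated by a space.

1.20 4.60

A=(0,0), D=(8.00,0)
B = A + 2.00·(cos67°, sin67°) = (0.7815, 1.8410)
|BD| = 7.4496
circle(B,4.00) ∩ circle(D,8.00): a=0.5032, h=3.9682
  candidates: C₊=(2.2497,5.5618) cross=29.562; C₋=(0.2883,-2.1285) cross=-29.562
  mode + wants cross > 0 → take C=(2.2497,5.5618) (cross=29.562)
ex = (C−B)/|BC| = (0.3671,0.9302); ey = (-0.9302,0.3671)
P = B + 2.72·ex + 0.62·ey = (1.2031,4.5987)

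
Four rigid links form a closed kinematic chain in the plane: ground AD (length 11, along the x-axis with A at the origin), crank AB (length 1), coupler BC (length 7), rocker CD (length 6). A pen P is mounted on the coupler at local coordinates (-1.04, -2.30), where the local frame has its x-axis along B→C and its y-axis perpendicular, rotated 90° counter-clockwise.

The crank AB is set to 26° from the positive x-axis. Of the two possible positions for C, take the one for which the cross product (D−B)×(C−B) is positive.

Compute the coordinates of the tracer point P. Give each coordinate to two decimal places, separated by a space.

1.28 -2.06

A=(0,0), D=(11.00,0)
B = A + 1.00·(cos26°, sin26°) = (0.8988, 0.4384)
|BD| = 10.1107
circle(B,7.00) ∩ circle(D,6.00): a=5.6982, h=4.0657
  candidates: C₊=(6.7680,4.2532) cross=41.107; C₋=(6.4154,-3.8706) cross=-41.107
  mode + wants cross > 0 → take C=(6.7680,4.2532) (cross=41.107)
ex = (C−B)/|BC| = (0.8385,0.5450); ey = (-0.5450,0.8385)
P = B + -1.04·ex + -2.30·ey = (1.2803,-2.0568)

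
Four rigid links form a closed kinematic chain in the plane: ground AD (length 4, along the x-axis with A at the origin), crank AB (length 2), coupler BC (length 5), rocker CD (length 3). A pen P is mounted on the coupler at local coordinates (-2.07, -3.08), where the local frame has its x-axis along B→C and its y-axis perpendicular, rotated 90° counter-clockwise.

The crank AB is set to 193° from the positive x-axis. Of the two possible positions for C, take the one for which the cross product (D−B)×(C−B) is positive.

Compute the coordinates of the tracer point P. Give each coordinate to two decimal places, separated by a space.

-1.91 -4.16

A=(0,0), D=(4.00,0)
B = A + 2.00·(cos193°, sin193°) = (-1.9487, -0.4499)
|BD| = 5.9657
circle(B,5.00) ∩ circle(D,3.00): a=4.3239, h=2.5108
  candidates: C₊=(2.1735,2.3799) cross=14.979; C₋=(2.5522,-2.6275) cross=-14.979
  mode + wants cross > 0 → take C=(2.1735,2.3799) (cross=14.979)
ex = (C−B)/|BC| = (0.8244,0.5660); ey = (-0.5660,0.8244)
P = B + -2.07·ex + -3.08·ey = (-1.9122,-4.1607)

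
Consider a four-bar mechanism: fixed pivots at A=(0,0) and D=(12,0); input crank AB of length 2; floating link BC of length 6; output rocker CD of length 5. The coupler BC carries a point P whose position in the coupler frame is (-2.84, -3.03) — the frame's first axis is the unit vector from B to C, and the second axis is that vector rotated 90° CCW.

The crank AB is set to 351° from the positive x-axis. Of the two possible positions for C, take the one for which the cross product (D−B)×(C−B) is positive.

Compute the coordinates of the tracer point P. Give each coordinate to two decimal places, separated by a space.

A=(0,0), D=(12.00,0)
B = A + 2.00·(cos351°, sin351°) = (1.9754, -0.3129)
|BD| = 10.0295
circle(B,6.00) ∩ circle(D,5.00): a=5.5631, h=2.2476
  candidates: C₊=(7.4657,2.1071) cross=22.542; C₋=(7.6059,-2.3858) cross=-22.542
  mode + wants cross > 0 → take C=(7.4657,2.1071) (cross=22.542)
ex = (C−B)/|BC| = (0.9151,0.4033); ey = (-0.4033,0.9151)
P = B + -2.84·ex + -3.03·ey = (0.5987,-4.2309)

0.60 -4.23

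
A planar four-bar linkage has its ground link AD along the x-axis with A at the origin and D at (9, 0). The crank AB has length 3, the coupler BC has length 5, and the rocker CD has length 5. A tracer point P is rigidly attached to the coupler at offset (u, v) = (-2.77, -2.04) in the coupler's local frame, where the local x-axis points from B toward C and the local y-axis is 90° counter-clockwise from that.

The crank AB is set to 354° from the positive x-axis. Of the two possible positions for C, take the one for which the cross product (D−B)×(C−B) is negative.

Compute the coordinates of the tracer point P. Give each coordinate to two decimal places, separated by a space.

A=(0,0), D=(9.00,0)
B = A + 3.00·(cos354°, sin354°) = (2.9836, -0.3136)
|BD| = 6.0246
circle(B,5.00) ∩ circle(D,5.00): a=3.0123, h=3.9907
  candidates: C₊=(5.7841,3.8285) cross=24.043; C₋=(6.1995,-4.1421) cross=-24.043
  mode - wants cross < 0 → take C=(6.1995,-4.1421) (cross=-24.043)
ex = (C−B)/|BC| = (0.6432,-0.7657); ey = (0.7657,0.6432)
P = B + -2.77·ex + -2.04·ey = (-0.3601,0.4953)

-0.36 0.50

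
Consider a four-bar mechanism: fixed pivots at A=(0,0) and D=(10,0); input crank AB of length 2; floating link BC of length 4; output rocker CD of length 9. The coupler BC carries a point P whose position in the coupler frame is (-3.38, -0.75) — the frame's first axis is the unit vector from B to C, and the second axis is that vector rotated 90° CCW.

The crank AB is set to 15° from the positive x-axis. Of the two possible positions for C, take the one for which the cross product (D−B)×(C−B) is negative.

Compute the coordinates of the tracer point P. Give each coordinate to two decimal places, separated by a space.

A=(0,0), D=(10.00,0)
B = A + 2.00·(cos15°, sin15°) = (1.9319, 0.5176)
|BD| = 8.0847
circle(B,4.00) ∩ circle(D,9.00): a=0.0224, h=3.9999
  candidates: C₊=(2.2104,4.5079) cross=32.338; C₋=(1.6982,-3.4755) cross=-32.338
  mode - wants cross < 0 → take C=(1.6982,-3.4755) (cross=-32.338)
ex = (C−B)/|BC| = (-0.0584,-0.9983); ey = (0.9983,-0.0584)
P = B + -3.38·ex + -0.75·ey = (1.3806,3.9357)

1.38 3.94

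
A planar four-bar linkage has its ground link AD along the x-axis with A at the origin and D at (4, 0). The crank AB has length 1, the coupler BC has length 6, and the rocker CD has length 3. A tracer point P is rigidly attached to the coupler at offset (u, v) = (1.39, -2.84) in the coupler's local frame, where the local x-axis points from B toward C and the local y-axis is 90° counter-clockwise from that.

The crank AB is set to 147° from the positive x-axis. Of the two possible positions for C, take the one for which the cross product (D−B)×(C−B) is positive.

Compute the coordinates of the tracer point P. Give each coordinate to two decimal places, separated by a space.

A=(0,0), D=(4.00,0)
B = A + 1.00·(cos147°, sin147°) = (-0.8387, 0.5446)
|BD| = 4.8692
circle(B,6.00) ∩ circle(D,3.00): a=5.2071, h=2.9809
  candidates: C₊=(4.6692,2.9244) cross=14.515; C₋=(4.0024,-3.0000) cross=-14.515
  mode + wants cross > 0 → take C=(4.6692,2.9244) (cross=14.515)
ex = (C−B)/|BC| = (0.9180,0.3966); ey = (-0.3966,0.9180)
P = B + 1.39·ex + -2.84·ey = (1.5637,-1.5111)

1.56 -1.51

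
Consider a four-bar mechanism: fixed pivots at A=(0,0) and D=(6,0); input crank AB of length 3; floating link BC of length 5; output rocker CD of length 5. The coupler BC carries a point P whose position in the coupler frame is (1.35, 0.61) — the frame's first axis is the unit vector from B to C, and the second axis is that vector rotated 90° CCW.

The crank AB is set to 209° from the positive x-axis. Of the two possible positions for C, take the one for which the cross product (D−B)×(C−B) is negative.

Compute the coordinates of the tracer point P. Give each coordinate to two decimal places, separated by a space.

A=(0,0), D=(6.00,0)
B = A + 3.00·(cos209°, sin209°) = (-2.6239, -1.4544)
|BD| = 8.7456
circle(B,5.00) ∩ circle(D,5.00): a=4.3728, h=2.4245
  candidates: C₊=(1.2849,1.6636) cross=21.204; C₋=(2.0913,-3.1180) cross=-21.204
  mode - wants cross < 0 → take C=(2.0913,-3.1180) (cross=-21.204)
ex = (C−B)/|BC| = (0.9430,-0.3327); ey = (0.3327,0.9430)
P = B + 1.35·ex + 0.61·ey = (-1.1478,-1.3283)

-1.15 -1.33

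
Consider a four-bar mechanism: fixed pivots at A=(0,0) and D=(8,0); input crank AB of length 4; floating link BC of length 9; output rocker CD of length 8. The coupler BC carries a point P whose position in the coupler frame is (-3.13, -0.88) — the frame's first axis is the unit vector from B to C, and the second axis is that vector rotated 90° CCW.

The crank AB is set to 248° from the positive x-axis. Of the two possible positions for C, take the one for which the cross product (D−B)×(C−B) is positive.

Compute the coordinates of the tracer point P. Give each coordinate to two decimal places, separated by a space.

-1.74 -6.95

A=(0,0), D=(8.00,0)
B = A + 4.00·(cos248°, sin248°) = (-1.4984, -3.7087)
|BD| = 10.1968
circle(B,9.00) ∩ circle(D,8.00): a=5.9320, h=6.7684
  candidates: C₊=(1.5655,4.7537) cross=69.016; C₋=(6.4891,-7.8560) cross=-69.016
  mode + wants cross > 0 → take C=(1.5655,4.7537) (cross=69.016)
ex = (C−B)/|BC| = (0.3404,0.9403); ey = (-0.9403,0.3404)
P = B + -3.13·ex + -0.88·ey = (-1.7366,-6.9514)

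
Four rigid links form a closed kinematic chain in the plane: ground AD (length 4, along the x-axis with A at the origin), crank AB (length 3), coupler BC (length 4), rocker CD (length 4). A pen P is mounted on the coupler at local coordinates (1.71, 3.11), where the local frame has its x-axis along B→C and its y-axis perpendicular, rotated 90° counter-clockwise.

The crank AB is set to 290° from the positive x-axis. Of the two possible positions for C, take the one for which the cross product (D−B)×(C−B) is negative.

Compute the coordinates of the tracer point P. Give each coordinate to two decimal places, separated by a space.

A=(0,0), D=(4.00,0)
B = A + 3.00·(cos290°, sin290°) = (1.0261, -2.8191)
|BD| = 4.0977
circle(B,4.00) ∩ circle(D,4.00): a=2.0489, h=3.4354
  candidates: C₊=(0.1496,1.0837) cross=14.077; C₋=(4.8765,-3.9028) cross=-14.077
  mode - wants cross < 0 → take C=(4.8765,-3.9028) (cross=-14.077)
ex = (C−B)/|BC| = (0.9626,-0.2709); ey = (0.2709,0.9626)
P = B + 1.71·ex + 3.11·ey = (3.5147,-0.2887)

3.51 -0.29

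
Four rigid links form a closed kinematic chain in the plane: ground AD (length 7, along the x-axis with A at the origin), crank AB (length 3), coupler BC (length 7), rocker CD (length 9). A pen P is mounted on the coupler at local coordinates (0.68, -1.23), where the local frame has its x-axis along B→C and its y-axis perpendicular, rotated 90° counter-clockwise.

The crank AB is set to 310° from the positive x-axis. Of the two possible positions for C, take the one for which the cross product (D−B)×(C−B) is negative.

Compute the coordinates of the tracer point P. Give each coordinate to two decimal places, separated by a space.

1.07 -3.41

A=(0,0), D=(7.00,0)
B = A + 3.00·(cos310°, sin310°) = (1.9284, -2.2981)
|BD| = 5.5680
circle(B,7.00) ∩ circle(D,9.00): a=-0.0895, h=6.9994
  candidates: C₊=(-1.0421,4.0403) cross=38.973; C₋=(4.7357,-8.7105) cross=-38.973
  mode - wants cross < 0 → take C=(4.7357,-8.7105) (cross=-38.973)
ex = (C−B)/|BC| = (0.4011,-0.9161); ey = (0.9161,0.4011)
P = B + 0.68·ex + -1.23·ey = (1.0743,-3.4143)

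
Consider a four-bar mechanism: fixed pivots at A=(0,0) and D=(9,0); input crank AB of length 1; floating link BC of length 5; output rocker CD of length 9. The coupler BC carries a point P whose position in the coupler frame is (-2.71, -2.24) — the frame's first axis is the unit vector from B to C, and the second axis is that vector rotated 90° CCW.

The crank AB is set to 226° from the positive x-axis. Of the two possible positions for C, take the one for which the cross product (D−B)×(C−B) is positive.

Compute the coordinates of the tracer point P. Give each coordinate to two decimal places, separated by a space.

0.54 -4.01

A=(0,0), D=(9.00,0)
B = A + 1.00·(cos226°, sin226°) = (-0.6947, -0.7193)
|BD| = 9.7213
circle(B,5.00) ∩ circle(D,9.00): a=1.9804, h=4.5911
  candidates: C₊=(0.9406,4.0057) cross=44.631; C₋=(1.6200,-5.1513) cross=-44.631
  mode + wants cross > 0 → take C=(0.9406,4.0057) (cross=44.631)
ex = (C−B)/|BC| = (0.3270,0.9450); ey = (-0.9450,0.3270)
P = B + -2.71·ex + -2.24·ey = (0.5359,-4.0129)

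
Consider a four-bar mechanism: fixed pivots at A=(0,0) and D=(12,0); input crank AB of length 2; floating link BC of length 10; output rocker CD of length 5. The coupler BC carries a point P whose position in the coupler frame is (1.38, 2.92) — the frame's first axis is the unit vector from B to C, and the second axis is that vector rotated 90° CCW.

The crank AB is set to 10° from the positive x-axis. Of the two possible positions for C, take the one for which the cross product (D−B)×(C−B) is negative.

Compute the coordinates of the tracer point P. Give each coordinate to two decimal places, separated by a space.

A=(0,0), D=(12.00,0)
B = A + 2.00·(cos10°, sin10°) = (1.9696, 0.3473)
|BD| = 10.0364
circle(B,10.00) ∩ circle(D,5.00): a=8.7546, h=4.8329
  candidates: C₊=(10.8862,4.8744) cross=48.505; C₋=(10.5517,-4.7857) cross=-48.505
  mode - wants cross < 0 → take C=(10.5517,-4.7857) (cross=-48.505)
ex = (C−B)/|BC| = (0.8582,-0.5133); ey = (0.5133,0.8582)
P = B + 1.38·ex + 2.92·ey = (4.6528,2.1449)

4.65 2.14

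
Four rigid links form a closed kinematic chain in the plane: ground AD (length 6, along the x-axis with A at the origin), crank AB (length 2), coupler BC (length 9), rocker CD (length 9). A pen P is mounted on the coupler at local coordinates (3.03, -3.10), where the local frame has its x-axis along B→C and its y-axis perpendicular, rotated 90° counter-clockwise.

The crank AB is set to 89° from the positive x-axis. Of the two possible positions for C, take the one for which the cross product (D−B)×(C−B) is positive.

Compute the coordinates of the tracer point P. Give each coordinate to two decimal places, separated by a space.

4.35 2.40

A=(0,0), D=(6.00,0)
B = A + 2.00·(cos89°, sin89°) = (0.0349, 1.9997)
|BD| = 6.2914
circle(B,9.00) ∩ circle(D,9.00): a=3.1457, h=8.4324
  candidates: C₊=(5.6977,8.9949) cross=53.051; C₋=(0.3372,-6.9952) cross=-53.051
  mode + wants cross > 0 → take C=(5.6977,8.9949) (cross=53.051)
ex = (C−B)/|BC| = (0.6292,0.7772); ey = (-0.7772,0.6292)
P = B + 3.03·ex + -3.10·ey = (4.3508,2.4042)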